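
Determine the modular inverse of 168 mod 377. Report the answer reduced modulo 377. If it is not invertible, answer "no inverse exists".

285

Extended Euclidean algorithm:
377 = 2·168 + 41
168 = 4·41 + 4
41 = 10·4 + 1
4 = 4·1 + 0
Since gcd(168, 377) = 1, back-substitute to write 1 as a combination:
1 = 41 − 10·4
1 = −10·168 + 41·41
1 = 41·377 − 92·168
Hence 168⁻¹ ≡ -92 ≡ 285 (mod 377).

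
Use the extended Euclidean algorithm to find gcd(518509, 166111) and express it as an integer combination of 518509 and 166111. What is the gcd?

1

Euclidean algorithm:
518509 = 3×166111 + 20176
166111 = 8×20176 + 4703
20176 = 4×4703 + 1364
4703 = 3×1364 + 611
1364 = 2×611 + 142
611 = 4×142 + 43
142 = 3×43 + 13
43 = 3×13 + 4
13 = 3×4 + 1
4 = 4×1 + 0
gcd(518509, 166111) = 1.
Express as a combination:
1 = 13 − 3·4
1 = −3·43 + 10·13
1 = 10·142 − 33·43
1 = −33·611 + 142·142
1 = 142·1364 − 317·611
1 = −317·4703 + 1093·1364
1 = 1093·20176 − 4689·4703
1 = −4689·166111 + 38605·20176
1 = 38605·518509 − 120504·166111
So 1 = (38605)·518509 + (-120504)·166111.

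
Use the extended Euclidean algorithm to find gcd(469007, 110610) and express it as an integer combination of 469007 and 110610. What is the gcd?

1

Repeated division:
469007 = 4·110610 + 26567
110610 = 4·26567 + 4342
26567 = 6·4342 + 515
4342 = 8·515 + 222
515 = 2·222 + 71
222 = 3·71 + 9
71 = 7·9 + 8
9 = 1·8 + 1
8 = 8·1 + 0
gcd(469007, 110610) = 1.
Back-substituting:
1 = 9 − 8
1 = −71 + 8·9
1 = 8·222 − 25·71
1 = −25·515 + 58·222
1 = 58·4342 − 489·515
1 = −489·26567 + 2992·4342
1 = 2992·110610 − 12457·26567
1 = −12457·469007 + 52820·110610
So 1 = (-12457)·469007 + (52820)·110610.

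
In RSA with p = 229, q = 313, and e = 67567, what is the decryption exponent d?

φ(n) = (p−1)(q−1) = 228·312 = 71136.
Need d with 67567·d ≡ 1 (mod 71136). Apply the extended Euclidean algorithm:
71136 = 1*67567 + 3569
67567 = 18*3569 + 3325
3569 = 1*3325 + 244
3325 = 13*244 + 153
244 = 1*153 + 91
153 = 1*91 + 62
91 = 1*62 + 29
62 = 2*29 + 4
29 = 7*4 + 1
4 = 4*1 + 0
Back-substitute:
1 = 29 − 7·4
1 = −7·62 + 15·29
1 = 15·91 − 22·62
1 = −22·153 + 37·91
1 = 37·244 − 59·153
1 = −59·3325 + 804·244
1 = 804·3569 − 863·3325
1 = −863·67567 + 16338·3569
1 = 16338·71136 − 17201·67567
So 67567·(-17201) ≡ 1 (mod 71136), hence d ≡ -17201 ≡ 53935 (mod 71136).

53935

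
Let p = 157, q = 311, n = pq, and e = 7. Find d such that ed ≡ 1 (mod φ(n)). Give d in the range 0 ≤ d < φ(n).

34543

φ(n) = (p−1)(q−1) = 156·310 = 48360.
Need d with 7·d ≡ 1 (mod 48360). Apply the extended Euclidean algorithm:
48360 = 6908*7 + 4
7 = 1*4 + 3
4 = 1*3 + 1
3 = 3*1 + 0
Back-substitute:
1 = 4 − 3
1 = −7 + 2·4
1 = 2·48360 − 13817·7
So 7·(-13817) ≡ 1 (mod 48360), hence d ≡ -13817 ≡ 34543 (mod 48360).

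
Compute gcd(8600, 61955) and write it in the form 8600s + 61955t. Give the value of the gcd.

5

Repeated division:
61955 = 7·8600 + 1755
8600 = 4·1755 + 1580
1755 = 1·1580 + 175
1580 = 9·175 + 5
175 = 35·5 + 0
gcd(8600, 61955) = 5.
Back-substituting:
5 = 1580 − 9·175
5 = −9·1755 + 10·1580
5 = 10·8600 − 49·1755
5 = −49·61955 + 353·8600
So 5 = (-49)·61955 + (353)·8600.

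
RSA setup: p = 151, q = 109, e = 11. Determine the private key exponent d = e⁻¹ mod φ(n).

5891

φ(n) = (p−1)(q−1) = 150·108 = 16200.
Need d with 11·d ≡ 1 (mod 16200). Apply the extended Euclidean algorithm:
16200 = 1472·11 + 8
11 = 1·8 + 3
8 = 2·3 + 2
3 = 1·2 + 1
2 = 2·1 + 0
Back-substitute:
1 = 3 − 2
1 = −8 + 3·3
1 = 3·11 − 4·8
1 = −4·16200 + 5891·11
So 11·5891 ≡ 1 (mod 16200), hence d = 5891.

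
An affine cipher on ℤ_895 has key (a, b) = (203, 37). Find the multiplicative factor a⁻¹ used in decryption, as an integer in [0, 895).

Extended Euclidean algorithm:
895 = 4×203 + 83
203 = 2×83 + 37
83 = 2×37 + 9
37 = 4×9 + 1
9 = 9×1 + 0
The gcd is 1. Working backward:
1 = 37 − 4·9
1 = −4·83 + 9·37
1 = 9·203 − 22·83
1 = −22·895 + 97·203
So 203·97 ≡ 1 (mod 895).

97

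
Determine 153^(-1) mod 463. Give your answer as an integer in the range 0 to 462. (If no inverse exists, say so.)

115

gcd(463, 153) by repeated division:
463 = 3×153 + 4
153 = 38×4 + 1
4 = 4×1 + 0
gcd = 1, so the inverse exists. Back-substitute:
1 = 153 − 38·4
1 = −38·463 + 115·153
So 153·115 ≡ 1 (mod 463).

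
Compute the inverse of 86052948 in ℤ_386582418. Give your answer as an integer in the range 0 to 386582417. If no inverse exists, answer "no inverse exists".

no inverse exists

Euclidean algorithm on 386582418, 86052948:
386582418 = 4×86052948 + 42370626
86052948 = 2×42370626 + 1311696
42370626 = 32×1311696 + 396354
1311696 = 3×396354 + 122634
396354 = 3×122634 + 28452
122634 = 4×28452 + 8826
28452 = 3×8826 + 1974
8826 = 4×1974 + 930
1974 = 2×930 + 114
930 = 8×114 + 18
114 = 6×18 + 6
18 = 3×6 + 0
Since gcd = 6 > 1, 86052948 is not a unit mod 386582418.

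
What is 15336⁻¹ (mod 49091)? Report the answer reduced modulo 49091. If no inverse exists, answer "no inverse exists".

Run Euclid on (49091, 15336):
49091 = 3*15336 + 3083
15336 = 4*3083 + 3004
3083 = 1*3004 + 79
3004 = 38*79 + 2
79 = 39*2 + 1
2 = 2*1 + 0
Since gcd(15336, 49091) = 1, back-substitute to write 1 as a combination:
1 = 79 − 39·2
1 = −39·3004 + 1483·79
1 = 1483·3083 − 1522·3004
1 = −1522·15336 + 7571·3083
1 = 7571·49091 − 24235·15336
Hence 15336⁻¹ ≡ -24235 ≡ 24856 (mod 49091).

24856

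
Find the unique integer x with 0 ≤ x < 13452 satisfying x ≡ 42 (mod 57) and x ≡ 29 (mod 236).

Write x = 42 + 57·k. Then 57·k ≡ 29 − 42 ≡ 223 (mod 236).
Need 57⁻¹ mod 236. Extended Euclid on (236, 57):
236 = 4·57 + 8
57 = 7·8 + 1
8 = 8·1 + 0
Back-substitute:
1 = 57 − 7·8
1 = −7·236 + 29·57
57⁻¹ ≡ 29 (mod 236), so k ≡ 29·223 ≡ 95 (mod 236).
x = 42 + 57·95 = 5457.

5457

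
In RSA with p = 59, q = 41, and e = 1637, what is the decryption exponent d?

1053

φ(n) = (p−1)(q−1) = 58·40 = 2320.
Need d with 1637·d ≡ 1 (mod 2320). Apply the extended Euclidean algorithm:
2320 = 1*1637 + 683
1637 = 2*683 + 271
683 = 2*271 + 141
271 = 1*141 + 130
141 = 1*130 + 11
130 = 11*11 + 9
11 = 1*9 + 2
9 = 4*2 + 1
2 = 2*1 + 0
Back-substitute:
1 = 9 − 4·2
1 = −4·11 + 5·9
1 = 5·130 − 59·11
1 = −59·141 + 64·130
1 = 64·271 − 123·141
1 = −123·683 + 310·271
1 = 310·1637 − 743·683
1 = −743·2320 + 1053·1637
So 1637·1053 ≡ 1 (mod 2320), hence d = 1053.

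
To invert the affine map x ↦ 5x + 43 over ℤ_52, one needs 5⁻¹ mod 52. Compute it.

gcd(52, 5) by repeated division:
52 = 10*5 + 2
5 = 2*2 + 1
2 = 2*1 + 0
gcd = 1, so the inverse exists. Back-substitute:
1 = 5 − 2·2
1 = −2·52 + 21·5
So 5·21 ≡ 1 (mod 52).

21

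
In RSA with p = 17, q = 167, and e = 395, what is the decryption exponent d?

φ(n) = (p−1)(q−1) = 16·166 = 2656.
Need d with 395·d ≡ 1 (mod 2656). Apply the extended Euclidean algorithm:
2656 = 6·395 + 286
395 = 1·286 + 109
286 = 2·109 + 68
109 = 1·68 + 41
68 = 1·41 + 27
41 = 1·27 + 14
27 = 1·14 + 13
14 = 1·13 + 1
13 = 13·1 + 0
Back-substitute:
1 = 14 − 13
1 = −27 + 2·14
1 = 2·41 − 3·27
1 = −3·68 + 5·41
1 = 5·109 − 8·68
1 = −8·286 + 21·109
1 = 21·395 − 29·286
1 = −29·2656 + 195·395
So 395·195 ≡ 1 (mod 2656), hence d = 195.

195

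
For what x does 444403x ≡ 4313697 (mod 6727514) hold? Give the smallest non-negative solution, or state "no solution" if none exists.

4333323

First find gcd(444403, 6727514):
6727514 = 15×444403 + 61469
444403 = 7×61469 + 14120
61469 = 4×14120 + 4989
14120 = 2×4989 + 4142
4989 = 1×4142 + 847
4142 = 4×847 + 754
847 = 1×754 + 93
754 = 8×93 + 10
93 = 9×10 + 3
10 = 3×3 + 1
3 = 3×1 + 0
gcd = 1, so a unique solution mod 6727514 exists.
Back-substitute for the Bézout coefficients:
1 = 10 − 3·3
1 = −3·93 + 28·10
1 = 28·754 − 227·93
1 = −227·847 + 255·754
1 = 255·4142 − 1247·847
1 = −1247·4989 + 1502·4142
1 = 1502·14120 − 4251·4989
1 = −4251·61469 + 18506·14120
1 = 18506·444403 − 133793·61469
1 = −133793·6727514 + 2025401·444403
So 444403·(2025401) ≡ 1 (mod 6727514), giving 444403⁻¹ ≡ 2025401.
x ≡ 444403⁻¹·4313697 ≡ 2025401·4313697 ≡ 4333323 (mod 6727514).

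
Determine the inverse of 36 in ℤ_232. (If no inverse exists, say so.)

Euclidean algorithm on 232, 36:
232 = 6·36 + 16
36 = 2·16 + 4
16 = 4·4 + 0
gcd(36, 232) = 4 ≠ 1, so 36 has no multiplicative inverse modulo 232.

no inverse exists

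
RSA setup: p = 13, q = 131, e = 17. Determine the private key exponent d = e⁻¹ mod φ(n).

φ(n) = (p−1)(q−1) = 12·130 = 1560.
Need d with 17·d ≡ 1 (mod 1560). Apply the extended Euclidean algorithm:
1560 = 91×17 + 13
17 = 1×13 + 4
13 = 3×4 + 1
4 = 4×1 + 0
Back-substitute:
1 = 13 − 3·4
1 = −3·17 + 4·13
1 = 4·1560 − 367·17
So 17·(-367) ≡ 1 (mod 1560), hence d ≡ -367 ≡ 1193 (mod 1560).

1193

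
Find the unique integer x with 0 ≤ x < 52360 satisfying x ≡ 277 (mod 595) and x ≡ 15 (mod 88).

Write x = 277 + 595·k. Then 595·k ≡ 15 − 277 ≡ 2 (mod 88).
Need 595⁻¹ mod 88. Extended Euclid on (88, 67):
88 = 1·67 + 21
67 = 3·21 + 4
21 = 5·4 + 1
4 = 4·1 + 0
Back-substitute:
1 = 21 − 5·4
1 = −5·67 + 16·21
1 = 16·88 − 21·67
595⁻¹ ≡ 67 (mod 88), so k ≡ 67·2 ≡ 46 (mod 88).
x = 277 + 595·46 = 27647.

27647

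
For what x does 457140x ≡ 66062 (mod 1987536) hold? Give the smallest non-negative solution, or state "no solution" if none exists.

gcd(457140, 1987536):
1987536 = 4·457140 + 158976
457140 = 2·158976 + 139188
158976 = 1·139188 + 19788
139188 = 7·19788 + 672
19788 = 29·672 + 300
672 = 2·300 + 72
300 = 4·72 + 12
72 = 6·12 + 0
gcd = 12, but 12 ∤ 66062, so the congruence has no solution.

no solution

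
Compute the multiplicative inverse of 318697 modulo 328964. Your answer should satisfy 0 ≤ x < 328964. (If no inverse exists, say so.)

107305

Extended Euclidean algorithm:
328964 = 1*318697 + 10267
318697 = 31*10267 + 420
10267 = 24*420 + 187
420 = 2*187 + 46
187 = 4*46 + 3
46 = 15*3 + 1
3 = 3*1 + 0
gcd = 1, so the inverse exists. Back-substitute:
1 = 46 − 15·3
1 = −15·187 + 61·46
1 = 61·420 − 137·187
1 = −137·10267 + 3349·420
1 = 3349·318697 − 103956·10267
1 = −103956·328964 + 107305·318697
So 318697·107305 ≡ 1 (mod 328964).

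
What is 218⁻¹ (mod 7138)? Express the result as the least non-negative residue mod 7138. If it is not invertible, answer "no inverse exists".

no inverse exists

Euclidean algorithm on 7138, 218:
7138 = 32×218 + 162
218 = 1×162 + 56
162 = 2×56 + 50
56 = 1×50 + 6
50 = 8×6 + 2
6 = 3×2 + 0
gcd(218, 7138) = 2 ≠ 1, so 218 has no multiplicative inverse modulo 7138.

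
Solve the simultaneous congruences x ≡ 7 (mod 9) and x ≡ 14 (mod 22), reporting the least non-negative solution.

Write x = 7 + 9·k. Then 9·k ≡ 14 − 7 ≡ 7 (mod 22).
Need 9⁻¹ mod 22. Extended Euclid on (22, 9):
22 = 2×9 + 4
9 = 2×4 + 1
4 = 4×1 + 0
Back-substitute:
1 = 9 − 2·4
1 = −2·22 + 5·9
9⁻¹ ≡ 5 (mod 22), so k ≡ 5·7 ≡ 13 (mod 22).
x = 7 + 9·13 = 124.

124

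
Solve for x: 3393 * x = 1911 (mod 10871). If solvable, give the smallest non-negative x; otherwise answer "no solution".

4249

First find gcd(3393, 10871):
10871 = 3·3393 + 692
3393 = 4·692 + 625
692 = 1·625 + 67
625 = 9·67 + 22
67 = 3·22 + 1
22 = 22·1 + 0
gcd = 1, so a unique solution mod 10871 exists.
Back-substitute for the Bézout coefficients:
1 = 67 − 3·22
1 = −3·625 + 28·67
1 = 28·692 − 31·625
1 = −31·3393 + 152·692
1 = 152·10871 − 487·3393
So 3393·(-487) ≡ 1 (mod 10871), giving 3393⁻¹ ≡ 10384.
x ≡ 3393⁻¹·1911 ≡ 10384·1911 ≡ 4249 (mod 10871).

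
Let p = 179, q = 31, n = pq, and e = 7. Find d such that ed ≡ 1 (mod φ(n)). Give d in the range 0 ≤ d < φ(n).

φ(n) = (p−1)(q−1) = 178·30 = 5340.
Need d with 7·d ≡ 1 (mod 5340). Apply the extended Euclidean algorithm:
5340 = 762*7 + 6
7 = 1*6 + 1
6 = 6*1 + 0
Back-substitute:
1 = 7 − 6
1 = −5340 + 763·7
So 7·763 ≡ 1 (mod 5340), hence d = 763.

763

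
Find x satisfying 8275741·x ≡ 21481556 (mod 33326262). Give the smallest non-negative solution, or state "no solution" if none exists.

First find gcd(8275741, 33326262):
33326262 = 4×8275741 + 223298
8275741 = 37×223298 + 13715
223298 = 16×13715 + 3858
13715 = 3×3858 + 2141
3858 = 1×2141 + 1717
2141 = 1×1717 + 424
1717 = 4×424 + 21
424 = 20×21 + 4
21 = 5×4 + 1
4 = 4×1 + 0
gcd = 1, so a unique solution mod 33326262 exists.
Back-substitute for the Bézout coefficients:
1 = 21 − 5·4
1 = −5·424 + 101·21
1 = 101·1717 − 409·424
1 = −409·2141 + 510·1717
1 = 510·3858 − 919·2141
1 = −919·13715 + 3267·3858
1 = 3267·223298 − 53191·13715
1 = −53191·8275741 + 1971334·223298
1 = 1971334·33326262 − 7938527·8275741
So 8275741·(-7938527) ≡ 1 (mod 33326262), giving 8275741⁻¹ ≡ 25387735.
x ≡ 8275741⁻¹·21481556 ≡ 25387735·21481556 ≡ 3375254 (mod 33326262).

3375254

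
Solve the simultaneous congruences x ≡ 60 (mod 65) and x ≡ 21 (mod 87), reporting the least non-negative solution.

Write x = 60 + 65·k. Then 65·k ≡ 21 − 60 ≡ 48 (mod 87).
Need 65⁻¹ mod 87. Extended Euclid on (87, 65):
87 = 1×65 + 22
65 = 2×22 + 21
22 = 1×21 + 1
21 = 21×1 + 0
Back-substitute:
1 = 22 − 21
1 = −65 + 3·22
1 = 3·87 − 4·65
65⁻¹ ≡ 83 (mod 87), so k ≡ 83·48 ≡ 69 (mod 87).
x = 60 + 65·69 = 4545.

4545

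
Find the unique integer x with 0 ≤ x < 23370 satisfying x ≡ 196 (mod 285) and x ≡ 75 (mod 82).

23281

Write x = 196 + 285·k. Then 285·k ≡ 75 − 196 ≡ 43 (mod 82).
Need 285⁻¹ mod 82. Extended Euclid on (82, 39):
82 = 2*39 + 4
39 = 9*4 + 3
4 = 1*3 + 1
3 = 3*1 + 0
Back-substitute:
1 = 4 − 3
1 = −39 + 10·4
1 = 10·82 − 21·39
285⁻¹ ≡ 61 (mod 82), so k ≡ 61·43 ≡ 81 (mod 82).
x = 196 + 285·81 = 23281.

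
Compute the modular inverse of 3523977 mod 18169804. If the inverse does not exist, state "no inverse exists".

Apply the Euclidean algorithm to 18169804 and 3523977:
18169804 = 5*3523977 + 549919
3523977 = 6*549919 + 224463
549919 = 2*224463 + 100993
224463 = 2*100993 + 22477
100993 = 4*22477 + 11085
22477 = 2*11085 + 307
11085 = 36*307 + 33
307 = 9*33 + 10
33 = 3*10 + 3
10 = 3*3 + 1
3 = 3*1 + 0
The gcd is 1. Working backward:
1 = 10 − 3·3
1 = −3·33 + 10·10
1 = 10·307 − 93·33
1 = −93·11085 + 3358·307
1 = 3358·22477 − 6809·11085
1 = −6809·100993 + 30594·22477
1 = 30594·224463 − 67997·100993
1 = −67997·549919 + 166588·224463
1 = 166588·3523977 − 1067525·549919
1 = −1067525·18169804 + 5504213·3523977
So 3523977·5504213 ≡ 1 (mod 18169804).

5504213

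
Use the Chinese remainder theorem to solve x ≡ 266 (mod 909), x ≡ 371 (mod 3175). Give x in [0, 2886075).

495671

Write x = 266 + 909·k. Then 909·k ≡ 371 − 266 ≡ 105 (mod 3175).
Need 909⁻¹ mod 3175. Extended Euclid on (3175, 909):
3175 = 3×909 + 448
909 = 2×448 + 13
448 = 34×13 + 6
13 = 2×6 + 1
6 = 6×1 + 0
Back-substitute:
1 = 13 − 2·6
1 = −2·448 + 69·13
1 = 69·909 − 140·448
1 = −140·3175 + 489·909
909⁻¹ ≡ 489 (mod 3175), so k ≡ 489·105 ≡ 545 (mod 3175).
x = 266 + 909·545 = 495671.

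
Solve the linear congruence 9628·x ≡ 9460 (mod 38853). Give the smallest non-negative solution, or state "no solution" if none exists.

First find gcd(9628, 38853):
38853 = 4×9628 + 341
9628 = 28×341 + 80
341 = 4×80 + 21
80 = 3×21 + 17
21 = 1×17 + 4
17 = 4×4 + 1
4 = 4×1 + 0
gcd = 1, so a unique solution mod 38853 exists.
Back-substitute for the Bézout coefficients:
1 = 17 − 4·4
1 = −4·21 + 5·17
1 = 5·80 − 19·21
1 = −19·341 + 81·80
1 = 81·9628 − 2287·341
1 = −2287·38853 + 9229·9628
So 9628·(9229) ≡ 1 (mod 38853), giving 9628⁻¹ ≡ 9229.
x ≡ 9628⁻¹·9460 ≡ 9229·9460 ≡ 3649 (mod 38853).

3649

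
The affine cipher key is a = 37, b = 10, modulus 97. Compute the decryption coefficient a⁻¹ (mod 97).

Run Euclid on (97, 37):
97 = 2*37 + 23
37 = 1*23 + 14
23 = 1*14 + 9
14 = 1*9 + 5
9 = 1*5 + 4
5 = 1*4 + 1
4 = 4*1 + 0
The gcd is 1. Working backward:
1 = 5 − 4
1 = −9 + 2·5
1 = 2·14 − 3·9
1 = −3·23 + 5·14
1 = 5·37 − 8·23
1 = −8·97 + 21·37
So 37·21 ≡ 1 (mod 97).

21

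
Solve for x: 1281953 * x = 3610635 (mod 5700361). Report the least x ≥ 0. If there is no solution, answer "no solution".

3410749

First find gcd(1281953, 5700361):
5700361 = 4×1281953 + 572549
1281953 = 2×572549 + 136855
572549 = 4×136855 + 25129
136855 = 5×25129 + 11210
25129 = 2×11210 + 2709
11210 = 4×2709 + 374
2709 = 7×374 + 91
374 = 4×91 + 10
91 = 9×10 + 1
10 = 10×1 + 0
gcd = 1, so a unique solution mod 5700361 exists.
Back-substitute for the Bézout coefficients:
1 = 91 − 9·10
1 = −9·374 + 37·91
1 = 37·2709 − 268·374
1 = −268·11210 + 1109·2709
1 = 1109·25129 − 2486·11210
1 = −2486·136855 + 13539·25129
1 = 13539·572549 − 56642·136855
1 = −56642·1281953 + 126823·572549
1 = 126823·5700361 − 563934·1281953
So 1281953·(-563934) ≡ 1 (mod 5700361), giving 1281953⁻¹ ≡ 5136427.
x ≡ 1281953⁻¹·3610635 ≡ 5136427·3610635 ≡ 3410749 (mod 5700361).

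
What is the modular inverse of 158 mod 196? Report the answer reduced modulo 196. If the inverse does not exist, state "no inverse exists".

no inverse exists

Euclidean algorithm on 196, 158:
196 = 1·158 + 38
158 = 4·38 + 6
38 = 6·6 + 2
6 = 3·2 + 0
The gcd is 2, not 1, hence no inverse exists.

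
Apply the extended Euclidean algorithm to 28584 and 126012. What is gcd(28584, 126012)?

12

Repeated division:
126012 = 4·28584 + 11676
28584 = 2·11676 + 5232
11676 = 2·5232 + 1212
5232 = 4·1212 + 384
1212 = 3·384 + 60
384 = 6·60 + 24
60 = 2·24 + 12
24 = 2·12 + 0
gcd(28584, 126012) = 12.
Working backward:
12 = 60 − 2·24
12 = −2·384 + 13·60
12 = 13·1212 − 41·384
12 = −41·5232 + 177·1212
12 = 177·11676 − 395·5232
12 = −395·28584 + 967·11676
12 = 967·126012 − 4263·28584
So 12 = (967)·126012 + (-4263)·28584.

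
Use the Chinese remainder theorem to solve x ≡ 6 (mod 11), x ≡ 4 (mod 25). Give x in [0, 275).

Write x = 6 + 11·k. Then 11·k ≡ 4 − 6 ≡ 23 (mod 25).
Need 11⁻¹ mod 25. Extended Euclid on (25, 11):
25 = 2*11 + 3
11 = 3*3 + 2
3 = 1*2 + 1
2 = 2*1 + 0
Back-substitute:
1 = 3 − 2
1 = −11 + 4·3
1 = 4·25 − 9·11
11⁻¹ ≡ 16 (mod 25), so k ≡ 16·23 ≡ 18 (mod 25).
x = 6 + 11·18 = 204.

204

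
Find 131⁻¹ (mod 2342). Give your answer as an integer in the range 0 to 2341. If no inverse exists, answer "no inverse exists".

Run Euclid on (2342, 131):
2342 = 17*131 + 115
131 = 1*115 + 16
115 = 7*16 + 3
16 = 5*3 + 1
3 = 3*1 + 0
The gcd is 1. Working backward:
1 = 16 − 5·3
1 = −5·115 + 36·16
1 = 36·131 − 41·115
1 = −41·2342 + 733·131
So 131·733 ≡ 1 (mod 2342).

733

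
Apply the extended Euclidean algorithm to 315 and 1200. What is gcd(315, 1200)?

15

Repeated division:
1200 = 3×315 + 255
315 = 1×255 + 60
255 = 4×60 + 15
60 = 4×15 + 0
gcd(315, 1200) = 15.
Express as a combination:
15 = 255 − 4·60
15 = −4·315 + 5·255
15 = 5·1200 − 19·315
So 15 = (5)·1200 + (-19)·315.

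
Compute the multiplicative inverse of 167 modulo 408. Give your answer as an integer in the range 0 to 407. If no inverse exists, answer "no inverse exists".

215

Apply the Euclidean algorithm to 408 and 167:
408 = 2·167 + 74
167 = 2·74 + 19
74 = 3·19 + 17
19 = 1·17 + 2
17 = 8·2 + 1
2 = 2·1 + 0
gcd = 1, so the inverse exists. Back-substitute:
1 = 17 − 8·2
1 = −8·19 + 9·17
1 = 9·74 − 35·19
1 = −35·167 + 79·74
1 = 79·408 − 193·167
Hence 167⁻¹ ≡ -193 ≡ 215 (mod 408).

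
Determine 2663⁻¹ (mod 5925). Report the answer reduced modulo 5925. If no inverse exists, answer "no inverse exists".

2552

gcd(5925, 2663) by repeated division:
5925 = 2×2663 + 599
2663 = 4×599 + 267
599 = 2×267 + 65
267 = 4×65 + 7
65 = 9×7 + 2
7 = 3×2 + 1
2 = 2×1 + 0
gcd = 1, so the inverse exists. Back-substitute:
1 = 7 − 3·2
1 = −3·65 + 28·7
1 = 28·267 − 115·65
1 = −115·599 + 258·267
1 = 258·2663 − 1147·599
1 = −1147·5925 + 2552·2663
So 2663·2552 ≡ 1 (mod 5925).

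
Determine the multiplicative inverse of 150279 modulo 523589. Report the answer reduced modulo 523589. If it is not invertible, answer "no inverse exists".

Run Euclid on (523589, 150279):
523589 = 3*150279 + 72752
150279 = 2*72752 + 4775
72752 = 15*4775 + 1127
4775 = 4*1127 + 267
1127 = 4*267 + 59
267 = 4*59 + 31
59 = 1*31 + 28
31 = 1*28 + 3
28 = 9*3 + 1
3 = 3*1 + 0
Since gcd(150279, 523589) = 1, back-substitute to write 1 as a combination:
1 = 28 − 9·3
1 = −9·31 + 10·28
1 = 10·59 − 19·31
1 = −19·267 + 86·59
1 = 86·1127 − 363·267
1 = −363·4775 + 1538·1127
1 = 1538·72752 − 23433·4775
1 = −23433·150279 + 48404·72752
1 = 48404·523589 − 168645·150279
Hence 150279⁻¹ ≡ -168645 ≡ 354944 (mod 523589).

354944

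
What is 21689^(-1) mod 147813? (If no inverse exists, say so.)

Apply the Euclidean algorithm to 147813 and 21689:
147813 = 6×21689 + 17679
21689 = 1×17679 + 4010
17679 = 4×4010 + 1639
4010 = 2×1639 + 732
1639 = 2×732 + 175
732 = 4×175 + 32
175 = 5×32 + 15
32 = 2×15 + 2
15 = 7×2 + 1
2 = 2×1 + 0
gcd = 1, so the inverse exists. Back-substitute:
1 = 15 − 7·2
1 = −7·32 + 15·15
1 = 15·175 − 82·32
1 = −82·732 + 343·175
1 = 343·1639 − 768·732
1 = −768·4010 + 1879·1639
1 = 1879·17679 − 8284·4010
1 = −8284·21689 + 10163·17679
1 = 10163·147813 − 69262·21689
So 21689·(-69262) ≡ 1 (mod 147813), and -69262 ≡ 78551 (mod 147813).

78551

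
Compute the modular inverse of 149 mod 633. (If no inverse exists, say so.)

Run Euclid on (633, 149):
633 = 4*149 + 37
149 = 4*37 + 1
37 = 37*1 + 0
The gcd is 1. Working backward:
1 = 149 − 4·37
1 = −4·633 + 17·149
So 149·17 ≡ 1 (mod 633).

17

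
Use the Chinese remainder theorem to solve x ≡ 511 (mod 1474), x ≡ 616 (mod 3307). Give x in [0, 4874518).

Write x = 511 + 1474·k. Then 1474·k ≡ 616 − 511 ≡ 105 (mod 3307).
Need 1474⁻¹ mod 3307. Extended Euclid on (3307, 1474):
3307 = 2×1474 + 359
1474 = 4×359 + 38
359 = 9×38 + 17
38 = 2×17 + 4
17 = 4×4 + 1
4 = 4×1 + 0
Back-substitute:
1 = 17 − 4·4
1 = −4·38 + 9·17
1 = 9·359 − 85·38
1 = −85·1474 + 349·359
1 = 349·3307 − 783·1474
1474⁻¹ ≡ 2524 (mod 3307), so k ≡ 2524·105 ≡ 460 (mod 3307).
x = 511 + 1474·460 = 678551.

678551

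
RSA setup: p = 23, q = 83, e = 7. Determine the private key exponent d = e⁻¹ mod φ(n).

φ(n) = (p−1)(q−1) = 22·82 = 1804.
Need d with 7·d ≡ 1 (mod 1804). Apply the extended Euclidean algorithm:
1804 = 257×7 + 5
7 = 1×5 + 2
5 = 2×2 + 1
2 = 2×1 + 0
Back-substitute:
1 = 5 − 2·2
1 = −2·7 + 3·5
1 = 3·1804 − 773·7
So 7·(-773) ≡ 1 (mod 1804), hence d ≡ -773 ≡ 1031 (mod 1804).

1031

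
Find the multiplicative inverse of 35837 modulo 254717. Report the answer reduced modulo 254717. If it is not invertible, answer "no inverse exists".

Apply the Euclidean algorithm to 254717 and 35837:
254717 = 7*35837 + 3858
35837 = 9*3858 + 1115
3858 = 3*1115 + 513
1115 = 2*513 + 89
513 = 5*89 + 68
89 = 1*68 + 21
68 = 3*21 + 5
21 = 4*5 + 1
5 = 5*1 + 0
gcd = 1, so the inverse exists. Back-substitute:
1 = 21 − 4·5
1 = −4·68 + 13·21
1 = 13·89 − 17·68
1 = −17·513 + 98·89
1 = 98·1115 − 213·513
1 = −213·3858 + 737·1115
1 = 737·35837 − 6846·3858
1 = −6846·254717 + 48659·35837
So 35837·48659 ≡ 1 (mod 254717).

48659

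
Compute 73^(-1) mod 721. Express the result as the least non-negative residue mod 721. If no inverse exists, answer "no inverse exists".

642

Apply the Euclidean algorithm to 721 and 73:
721 = 9·73 + 64
73 = 1·64 + 9
64 = 7·9 + 1
9 = 9·1 + 0
Since gcd(73, 721) = 1, back-substitute to write 1 as a combination:
1 = 64 − 7·9
1 = −7·73 + 8·64
1 = 8·721 − 79·73
Thus 73·(-79) ≡ 1 (mod 721); reducing, -79 mod 721 = 642.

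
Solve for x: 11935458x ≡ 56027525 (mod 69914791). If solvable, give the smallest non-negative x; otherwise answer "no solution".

First find gcd(11935458, 69914791):
69914791 = 5·11935458 + 10237501
11935458 = 1·10237501 + 1697957
10237501 = 6·1697957 + 49759
1697957 = 34·49759 + 6151
49759 = 8·6151 + 551
6151 = 11·551 + 90
551 = 6·90 + 11
90 = 8·11 + 2
11 = 5·2 + 1
2 = 2·1 + 0
gcd = 1, so a unique solution mod 69914791 exists.
Back-substitute for the Bézout coefficients:
1 = 11 − 5·2
1 = −5·90 + 41·11
1 = 41·551 − 251·90
1 = −251·6151 + 2802·551
1 = 2802·49759 − 22667·6151
1 = −22667·1697957 + 773480·49759
1 = 773480·10237501 − 4663547·1697957
1 = −4663547·11935458 + 5437027·10237501
1 = 5437027·69914791 − 31848682·11935458
So 11935458·(-31848682) ≡ 1 (mod 69914791), giving 11935458⁻¹ ≡ 38066109.
x ≡ 11935458⁻¹·56027525 ≡ 38066109·56027525 ≡ 13172717 (mod 69914791).

13172717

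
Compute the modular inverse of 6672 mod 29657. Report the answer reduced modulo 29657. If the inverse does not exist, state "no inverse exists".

26061

Extended Euclidean algorithm:
29657 = 4×6672 + 2969
6672 = 2×2969 + 734
2969 = 4×734 + 33
734 = 22×33 + 8
33 = 4×8 + 1
8 = 8×1 + 0
gcd = 1, so the inverse exists. Back-substitute:
1 = 33 − 4·8
1 = −4·734 + 89·33
1 = 89·2969 − 360·734
1 = −360·6672 + 809·2969
1 = 809·29657 − 3596·6672
Hence 6672⁻¹ ≡ -3596 ≡ 26061 (mod 29657).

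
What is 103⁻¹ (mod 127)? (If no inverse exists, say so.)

Extended Euclidean algorithm:
127 = 1*103 + 24
103 = 4*24 + 7
24 = 3*7 + 3
7 = 2*3 + 1
3 = 3*1 + 0
The gcd is 1. Working backward:
1 = 7 − 2·3
1 = −2·24 + 7·7
1 = 7·103 − 30·24
1 = −30·127 + 37·103
So 103·37 ≡ 1 (mod 127).

37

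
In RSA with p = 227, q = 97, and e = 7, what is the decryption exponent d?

φ(n) = (p−1)(q−1) = 226·96 = 21696.
Need d with 7·d ≡ 1 (mod 21696). Apply the extended Euclidean algorithm:
21696 = 3099·7 + 3
7 = 2·3 + 1
3 = 3·1 + 0
Back-substitute:
1 = 7 − 2·3
1 = −2·21696 + 6199·7
So 7·6199 ≡ 1 (mod 21696), hence d = 6199.

6199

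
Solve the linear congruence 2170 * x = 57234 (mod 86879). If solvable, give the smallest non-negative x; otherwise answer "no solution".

First find gcd(2170, 86879):
86879 = 40×2170 + 79
2170 = 27×79 + 37
79 = 2×37 + 5
37 = 7×5 + 2
5 = 2×2 + 1
2 = 2×1 + 0
gcd = 1, so a unique solution mod 86879 exists.
Back-substitute for the Bézout coefficients:
1 = 5 − 2·2
1 = −2·37 + 15·5
1 = 15·79 − 32·37
1 = −32·2170 + 879·79
1 = 879·86879 − 35192·2170
So 2170·(-35192) ≡ 1 (mod 86879), giving 2170⁻¹ ≡ 51687.
x ≡ 2170⁻¹·57234 ≡ 51687·57234 ≡ 23808 (mod 86879).

23808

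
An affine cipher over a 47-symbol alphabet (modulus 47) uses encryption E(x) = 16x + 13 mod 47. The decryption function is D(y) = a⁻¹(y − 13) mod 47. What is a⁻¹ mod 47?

3

gcd(47, 16) by repeated division:
47 = 2·16 + 15
16 = 1·15 + 1
15 = 15·1 + 0
Since gcd(16, 47) = 1, back-substitute to write 1 as a combination:
1 = 16 − 15
1 = −47 + 3·16
So 16·3 ≡ 1 (mod 47).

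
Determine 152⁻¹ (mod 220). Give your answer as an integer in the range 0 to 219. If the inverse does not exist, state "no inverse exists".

Euclidean algorithm on 220, 152:
220 = 1×152 + 68
152 = 2×68 + 16
68 = 4×16 + 4
16 = 4×4 + 0
gcd(152, 220) = 4 ≠ 1, so 152 has no multiplicative inverse modulo 220.

no inverse exists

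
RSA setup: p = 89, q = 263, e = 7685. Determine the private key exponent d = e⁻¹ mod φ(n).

23053

φ(n) = (p−1)(q−1) = 88·262 = 23056.
Need d with 7685·d ≡ 1 (mod 23056). Apply the extended Euclidean algorithm:
23056 = 3*7685 + 1
7685 = 7685*1 + 0
Back-substitute:
1 = 23056 − 3·7685
So 7685·(-3) ≡ 1 (mod 23056), hence d ≡ -3 ≡ 23053 (mod 23056).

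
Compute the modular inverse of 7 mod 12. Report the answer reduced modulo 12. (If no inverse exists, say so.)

7

Extended Euclidean algorithm:
12 = 1×7 + 5
7 = 1×5 + 2
5 = 2×2 + 1
2 = 2×1 + 0
The gcd is 1. Working backward:
1 = 5 − 2·2
1 = −2·7 + 3·5
1 = 3·12 − 5·7
So 7·(-5) ≡ 1 (mod 12), and -5 ≡ 7 (mod 12).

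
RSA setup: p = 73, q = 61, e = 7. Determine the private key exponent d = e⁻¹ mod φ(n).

3703

φ(n) = (p−1)(q−1) = 72·60 = 4320.
Need d with 7·d ≡ 1 (mod 4320). Apply the extended Euclidean algorithm:
4320 = 617·7 + 1
7 = 7·1 + 0
Back-substitute:
1 = 4320 − 617·7
So 7·(-617) ≡ 1 (mod 4320), hence d ≡ -617 ≡ 3703 (mod 4320).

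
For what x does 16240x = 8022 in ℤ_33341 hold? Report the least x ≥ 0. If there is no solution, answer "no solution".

First find gcd(16240, 33341):
33341 = 2·16240 + 861
16240 = 18·861 + 742
861 = 1·742 + 119
742 = 6·119 + 28
119 = 4·28 + 7
28 = 4·7 + 0
gcd = 7 and 7 | 8022, so solutions exist. Divide through by 7: 2320x ≡ 1146 (mod 4763).
Now find 2320⁻¹ mod 4763:
4763 = 2·2320 + 123
2320 = 18·123 + 106
123 = 1·106 + 17
106 = 6·17 + 4
17 = 4·4 + 1
4 = 4·1 + 0
Back-substitute:
1 = 17 − 4·4
1 = −4·106 + 25·17
1 = 25·123 − 29·106
1 = −29·2320 + 547·123
1 = 547·4763 − 1123·2320
So 2320·(-1123) ≡ 1 (mod 4763), i.e. 2320⁻¹ ≡ 3640.
Then x ≡ 3640·1146 ≡ 3815 (mod 4763); the smallest non-negative solution is x = 3815.

3815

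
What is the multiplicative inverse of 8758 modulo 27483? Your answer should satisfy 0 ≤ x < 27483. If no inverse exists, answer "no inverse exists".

5683

Extended Euclidean algorithm:
27483 = 3*8758 + 1209
8758 = 7*1209 + 295
1209 = 4*295 + 29
295 = 10*29 + 5
29 = 5*5 + 4
5 = 1*4 + 1
4 = 4*1 + 0
gcd = 1, so the inverse exists. Back-substitute:
1 = 5 − 4
1 = −29 + 6·5
1 = 6·295 − 61·29
1 = −61·1209 + 250·295
1 = 250·8758 − 1811·1209
1 = −1811·27483 + 5683·8758
So 8758·5683 ≡ 1 (mod 27483).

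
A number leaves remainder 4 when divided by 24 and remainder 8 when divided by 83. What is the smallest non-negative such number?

Write x = 4 + 24·k. Then 24·k ≡ 8 − 4 ≡ 4 (mod 83).
Need 24⁻¹ mod 83. Extended Euclid on (83, 24):
83 = 3×24 + 11
24 = 2×11 + 2
11 = 5×2 + 1
2 = 2×1 + 0
Back-substitute:
1 = 11 − 5·2
1 = −5·24 + 11·11
1 = 11·83 − 38·24
24⁻¹ ≡ 45 (mod 83), so k ≡ 45·4 ≡ 14 (mod 83).
x = 4 + 24·14 = 340.

340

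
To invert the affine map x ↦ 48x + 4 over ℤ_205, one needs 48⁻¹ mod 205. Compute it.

47

Run Euclid on (205, 48):
205 = 4×48 + 13
48 = 3×13 + 9
13 = 1×9 + 4
9 = 2×4 + 1
4 = 4×1 + 0
Since gcd(48, 205) = 1, back-substitute to write 1 as a combination:
1 = 9 − 2·4
1 = −2·13 + 3·9
1 = 3·48 − 11·13
1 = −11·205 + 47·48
So 48·47 ≡ 1 (mod 205).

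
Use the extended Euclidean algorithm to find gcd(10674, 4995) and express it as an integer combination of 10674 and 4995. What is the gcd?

Euclidean algorithm:
10674 = 2·4995 + 684
4995 = 7·684 + 207
684 = 3·207 + 63
207 = 3·63 + 18
63 = 3·18 + 9
18 = 2·9 + 0
gcd(10674, 4995) = 9.
Working backward:
9 = 63 − 3·18
9 = −3·207 + 10·63
9 = 10·684 − 33·207
9 = −33·4995 + 241·684
9 = 241·10674 − 515·4995
So 9 = (241)·10674 + (-515)·4995.

9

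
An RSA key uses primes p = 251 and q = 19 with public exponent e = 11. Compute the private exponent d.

φ(n) = (p−1)(q−1) = 250·18 = 4500.
Need d with 11·d ≡ 1 (mod 4500). Apply the extended Euclidean algorithm:
4500 = 409·11 + 1
11 = 11·1 + 0
Back-substitute:
1 = 4500 − 409·11
So 11·(-409) ≡ 1 (mod 4500), hence d ≡ -409 ≡ 4091 (mod 4500).

4091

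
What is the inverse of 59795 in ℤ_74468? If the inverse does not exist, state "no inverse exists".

Run Euclid on (74468, 59795):
74468 = 1*59795 + 14673
59795 = 4*14673 + 1103
14673 = 13*1103 + 334
1103 = 3*334 + 101
334 = 3*101 + 31
101 = 3*31 + 8
31 = 3*8 + 7
8 = 1*7 + 1
7 = 7*1 + 0
gcd = 1, so the inverse exists. Back-substitute:
1 = 8 − 7
1 = −31 + 4·8
1 = 4·101 − 13·31
1 = −13·334 + 43·101
1 = 43·1103 − 142·334
1 = −142·14673 + 1889·1103
1 = 1889·59795 − 7698·14673
1 = −7698·74468 + 9587·59795
So 59795·9587 ≡ 1 (mod 74468).

9587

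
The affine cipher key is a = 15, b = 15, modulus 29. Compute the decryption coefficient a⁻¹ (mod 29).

2

Run Euclid on (29, 15):
29 = 1×15 + 14
15 = 1×14 + 1
14 = 14×1 + 0
Since gcd(15, 29) = 1, back-substitute to write 1 as a combination:
1 = 15 − 14
1 = −29 + 2·15
So 15·2 ≡ 1 (mod 29).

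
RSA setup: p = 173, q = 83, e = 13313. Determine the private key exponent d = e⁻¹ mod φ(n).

10841

φ(n) = (p−1)(q−1) = 172·82 = 14104.
Need d with 13313·d ≡ 1 (mod 14104). Apply the extended Euclidean algorithm:
14104 = 1·13313 + 791
13313 = 16·791 + 657
791 = 1·657 + 134
657 = 4·134 + 121
134 = 1·121 + 13
121 = 9·13 + 4
13 = 3·4 + 1
4 = 4·1 + 0
Back-substitute:
1 = 13 − 3·4
1 = −3·121 + 28·13
1 = 28·134 − 31·121
1 = −31·657 + 152·134
1 = 152·791 − 183·657
1 = −183·13313 + 3080·791
1 = 3080·14104 − 3263·13313
So 13313·(-3263) ≡ 1 (mod 14104), hence d ≡ -3263 ≡ 10841 (mod 14104).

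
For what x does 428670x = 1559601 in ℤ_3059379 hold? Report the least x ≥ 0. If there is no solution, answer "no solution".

51682

First find gcd(428670, 3059379):
3059379 = 7×428670 + 58689
428670 = 7×58689 + 17847
58689 = 3×17847 + 5148
17847 = 3×5148 + 2403
5148 = 2×2403 + 342
2403 = 7×342 + 9
342 = 38×9 + 0
gcd = 9 and 9 | 1559601, so solutions exist. Divide through by 9: 47630x ≡ 173289 (mod 339931).
Now find 47630⁻¹ mod 339931:
339931 = 7·47630 + 6521
47630 = 7·6521 + 1983
6521 = 3·1983 + 572
1983 = 3·572 + 267
572 = 2·267 + 38
267 = 7·38 + 1
38 = 38·1 + 0
Back-substitute:
1 = 267 − 7·38
1 = −7·572 + 15·267
1 = 15·1983 − 52·572
1 = −52·6521 + 171·1983
1 = 171·47630 − 1249·6521
1 = −1249·339931 + 8914·47630
So 47630⁻¹ ≡ 8914 (mod 339931).
Then x ≡ 8914·173289 ≡ 51682 (mod 339931); the smallest non-negative solution is x = 51682.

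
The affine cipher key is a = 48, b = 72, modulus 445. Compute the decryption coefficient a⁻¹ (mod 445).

Run Euclid on (445, 48):
445 = 9×48 + 13
48 = 3×13 + 9
13 = 1×9 + 4
9 = 2×4 + 1
4 = 4×1 + 0
gcd = 1, so the inverse exists. Back-substitute:
1 = 9 − 2·4
1 = −2·13 + 3·9
1 = 3·48 − 11·13
1 = −11·445 + 102·48
So 48·102 ≡ 1 (mod 445).

102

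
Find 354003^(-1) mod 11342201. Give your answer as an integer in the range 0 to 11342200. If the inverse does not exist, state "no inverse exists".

Euclidean algorithm on 11342201, 354003:
11342201 = 32·354003 + 14105
354003 = 25·14105 + 1378
14105 = 10·1378 + 325
1378 = 4·325 + 78
325 = 4·78 + 13
78 = 6·13 + 0
gcd(354003, 11342201) = 13 ≠ 1, so 354003 has no multiplicative inverse modulo 11342201.

no inverse exists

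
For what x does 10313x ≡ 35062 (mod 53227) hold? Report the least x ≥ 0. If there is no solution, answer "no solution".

First find gcd(10313, 53227):
53227 = 5×10313 + 1662
10313 = 6×1662 + 341
1662 = 4×341 + 298
341 = 1×298 + 43
298 = 6×43 + 40
43 = 1×40 + 3
40 = 13×3 + 1
3 = 3×1 + 0
gcd = 1, so a unique solution mod 53227 exists.
Back-substitute for the Bézout coefficients:
1 = 40 − 13·3
1 = −13·43 + 14·40
1 = 14·298 − 97·43
1 = −97·341 + 111·298
1 = 111·1662 − 541·341
1 = −541·10313 + 3357·1662
1 = 3357·53227 − 17326·10313
So 10313·(-17326) ≡ 1 (mod 53227), giving 10313⁻¹ ≡ 35901.
x ≡ 10313⁻¹·35062 ≡ 35901·35062 ≡ 48766 (mod 53227).

48766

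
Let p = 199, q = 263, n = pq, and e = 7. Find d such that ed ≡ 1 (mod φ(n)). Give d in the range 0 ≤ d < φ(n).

φ(n) = (p−1)(q−1) = 198·262 = 51876.
Need d with 7·d ≡ 1 (mod 51876). Apply the extended Euclidean algorithm:
51876 = 7410·7 + 6
7 = 1·6 + 1
6 = 6·1 + 0
Back-substitute:
1 = 7 − 6
1 = −51876 + 7411·7
So 7·7411 ≡ 1 (mod 51876), hence d = 7411.

7411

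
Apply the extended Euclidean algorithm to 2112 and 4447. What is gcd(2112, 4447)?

1

Repeated division:
4447 = 2·2112 + 223
2112 = 9·223 + 105
223 = 2·105 + 13
105 = 8·13 + 1
13 = 13·1 + 0
gcd(2112, 4447) = 1.
Working backward:
1 = 105 − 8·13
1 = −8·223 + 17·105
1 = 17·2112 − 161·223
1 = −161·4447 + 339·2112
So 1 = (-161)·4447 + (339)·2112.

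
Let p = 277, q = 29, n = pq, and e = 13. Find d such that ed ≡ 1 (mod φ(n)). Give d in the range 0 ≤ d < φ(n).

φ(n) = (p−1)(q−1) = 276·28 = 7728.
Need d with 13·d ≡ 1 (mod 7728). Apply the extended Euclidean algorithm:
7728 = 594*13 + 6
13 = 2*6 + 1
6 = 6*1 + 0
Back-substitute:
1 = 13 − 2·6
1 = −2·7728 + 1189·13
So 13·1189 ≡ 1 (mod 7728), hence d = 1189.

1189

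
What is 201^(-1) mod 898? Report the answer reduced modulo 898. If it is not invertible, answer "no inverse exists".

277

Extended Euclidean algorithm:
898 = 4*201 + 94
201 = 2*94 + 13
94 = 7*13 + 3
13 = 4*3 + 1
3 = 3*1 + 0
gcd = 1, so the inverse exists. Back-substitute:
1 = 13 − 4·3
1 = −4·94 + 29·13
1 = 29·201 − 62·94
1 = −62·898 + 277·201
So 201·277 ≡ 1 (mod 898).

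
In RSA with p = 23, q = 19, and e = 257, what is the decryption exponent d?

245

φ(n) = (p−1)(q−1) = 22·18 = 396.
Need d with 257·d ≡ 1 (mod 396). Apply the extended Euclidean algorithm:
396 = 1·257 + 139
257 = 1·139 + 118
139 = 1·118 + 21
118 = 5·21 + 13
21 = 1·13 + 8
13 = 1·8 + 5
8 = 1·5 + 3
5 = 1·3 + 2
3 = 1·2 + 1
2 = 2·1 + 0
Back-substitute:
1 = 3 − 2
1 = −5 + 2·3
1 = 2·8 − 3·5
1 = −3·13 + 5·8
1 = 5·21 − 8·13
1 = −8·118 + 45·21
1 = 45·139 − 53·118
1 = −53·257 + 98·139
1 = 98·396 − 151·257
So 257·(-151) ≡ 1 (mod 396), hence d ≡ -151 ≡ 245 (mod 396).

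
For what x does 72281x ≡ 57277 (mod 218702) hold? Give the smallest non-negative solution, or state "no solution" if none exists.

First find gcd(72281, 218702):
218702 = 3·72281 + 1859
72281 = 38·1859 + 1639
1859 = 1·1639 + 220
1639 = 7·220 + 99
220 = 2·99 + 22
99 = 4·22 + 11
22 = 2·11 + 0
gcd = 11 and 11 | 57277, so solutions exist. Divide through by 11: 6571x ≡ 5207 (mod 19882).
Now find 6571⁻¹ mod 19882:
19882 = 3*6571 + 169
6571 = 38*169 + 149
169 = 1*149 + 20
149 = 7*20 + 9
20 = 2*9 + 2
9 = 4*2 + 1
2 = 2*1 + 0
Back-substitute:
1 = 9 − 4·2
1 = −4·20 + 9·9
1 = 9·149 − 67·20
1 = −67·169 + 76·149
1 = 76·6571 − 2955·169
1 = −2955·19882 + 8941·6571
So 6571⁻¹ ≡ 8941 (mod 19882).
Then x ≡ 8941·5207 ≡ 12025 (mod 19882); the smallest non-negative solution is x = 12025.

12025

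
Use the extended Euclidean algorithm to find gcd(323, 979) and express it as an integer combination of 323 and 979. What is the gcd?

Apply Euclid's algorithm to 979 and 323:
979 = 3*323 + 10
323 = 32*10 + 3
10 = 3*3 + 1
3 = 3*1 + 0
gcd(323, 979) = 1.
Express as a combination:
1 = 10 − 3·3
1 = −3·323 + 97·10
1 = 97·979 − 294·323
So 1 = (97)·979 + (-294)·323.

1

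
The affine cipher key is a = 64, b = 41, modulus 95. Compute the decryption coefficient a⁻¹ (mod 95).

49

Apply the Euclidean algorithm to 95 and 64:
95 = 1×64 + 31
64 = 2×31 + 2
31 = 15×2 + 1
2 = 2×1 + 0
gcd = 1, so the inverse exists. Back-substitute:
1 = 31 − 15·2
1 = −15·64 + 31·31
1 = 31·95 − 46·64
So 64·(-46) ≡ 1 (mod 95), and -46 ≡ 49 (mod 95).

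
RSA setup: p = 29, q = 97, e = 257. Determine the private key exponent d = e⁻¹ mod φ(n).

1025

φ(n) = (p−1)(q−1) = 28·96 = 2688.
Need d with 257·d ≡ 1 (mod 2688). Apply the extended Euclidean algorithm:
2688 = 10·257 + 118
257 = 2·118 + 21
118 = 5·21 + 13
21 = 1·13 + 8
13 = 1·8 + 5
8 = 1·5 + 3
5 = 1·3 + 2
3 = 1·2 + 1
2 = 2·1 + 0
Back-substitute:
1 = 3 − 2
1 = −5 + 2·3
1 = 2·8 − 3·5
1 = −3·13 + 5·8
1 = 5·21 − 8·13
1 = −8·118 + 45·21
1 = 45·257 − 98·118
1 = −98·2688 + 1025·257
So 257·1025 ≡ 1 (mod 2688), hence d = 1025.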